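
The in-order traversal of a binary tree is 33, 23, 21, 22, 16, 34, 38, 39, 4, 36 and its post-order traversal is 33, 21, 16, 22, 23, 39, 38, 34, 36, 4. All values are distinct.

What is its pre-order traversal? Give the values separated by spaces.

4 34 23 33 22 21 16 38 39 36

The last element of post-order is the root; it splits in-order into left and right subtrees.
Root 4: left subtree has 8 nodes {33, 23, 21, 22, 16, 34, 38, 39}, right has 1 {36}.
  Root 34: left subtree has 5 nodes {33, 23, 21, 22, 16}, right has 2 {38, 39}.
    Root 23: left subtree has 1 node {33}, right has 3 {21, 22, 16}.
      Root 22: left subtree has 1 node {21}, right has 1 {16}.
    Root 38: left subtree has 0 nodes { }, right has 1 {39}.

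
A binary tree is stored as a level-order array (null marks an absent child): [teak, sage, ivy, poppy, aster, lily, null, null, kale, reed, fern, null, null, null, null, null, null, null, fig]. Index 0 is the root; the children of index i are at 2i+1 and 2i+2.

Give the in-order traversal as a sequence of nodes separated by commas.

In-order visits the left subtree, then the node, then the right subtree.
At teak: go left to sage.
  At sage: go left to poppy.
    At poppy: no left child.
    Visit poppy.
    At poppy: go right to kale.
      At kale: no left child.
      Visit kale.
      At kale: go right to fig.
        fig is a leaf — visit fig.
  Visit sage.
  At sage: go right to aster.
    At aster: go left to reed.
      reed is a leaf — visit reed.
    Visit aster.
    At aster: go right to fern.
      fern is a leaf — visit fern.
Visit teak.
At teak: go right to ivy.
  At ivy: go left to lily.
    lily is a leaf — visit lily.
  Visit ivy.
  At ivy: no right child.

poppy, kale, fig, sage, reed, aster, fern, teak, lily, ivy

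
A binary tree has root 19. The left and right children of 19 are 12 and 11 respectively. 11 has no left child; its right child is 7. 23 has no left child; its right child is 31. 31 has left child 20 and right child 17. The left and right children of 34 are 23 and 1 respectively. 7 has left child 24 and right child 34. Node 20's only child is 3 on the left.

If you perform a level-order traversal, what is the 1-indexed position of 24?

Level-order visits nodes level by level from the root, left to right within each level.
Level 0: 19
Level 1: 12, 11
Level 2: 7
Level 3: 24, 34
Level 4: 23, 1
Level 5: 31
Level 6: 20, 17
Level 7: 3
Full level-order sequence: 19, 12, 11, 7, 24, 34, 23, 1, 31, 20, 17, 3.

5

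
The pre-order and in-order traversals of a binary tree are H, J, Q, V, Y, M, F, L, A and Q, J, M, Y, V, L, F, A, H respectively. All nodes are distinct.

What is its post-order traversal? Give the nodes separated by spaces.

Q M Y L A F V J H

The first element of pre-order is the root; it splits in-order into left and right subtrees.
Root H: left subtree has 8 nodes {Q, J, M, Y, V, L, F, A}, right has 0 { }.
  Root J: left subtree has 1 node {Q}, right has 6 {M, Y, V, L, F, A}.
    Root V: left subtree has 2 nodes {M, Y}, right has 3 {L, F, A}.
      Root Y: left subtree has 1 node {M}, right has 0 { }.
      Root F: left subtree has 1 node {L}, right has 1 {A}.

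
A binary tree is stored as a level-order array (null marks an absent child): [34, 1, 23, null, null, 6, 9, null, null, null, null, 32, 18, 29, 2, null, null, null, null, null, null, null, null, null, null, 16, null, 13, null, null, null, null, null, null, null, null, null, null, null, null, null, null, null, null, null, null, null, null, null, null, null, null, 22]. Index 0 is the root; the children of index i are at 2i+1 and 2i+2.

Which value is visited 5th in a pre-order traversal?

32

Pre-order visits the node, then its left subtree, then its right subtree.
Visit 34.
At 34: go left to 1.
  1 is a leaf — visit 1.
At 34: go right to 23.
  Visit 23.
  At 23: go left to 6.
    Visit 6.
    At 6: go left to 32.
      32 is a leaf — visit 32.
    At 6: go right to 18.
      Visit 18.
      At 18: go left to 16.
        Visit 16.
        At 16: no left child.
        At 16: go right to 22.
          22 is a leaf — visit 22.
      At 18: no right child.
  At 23: go right to 9.
    Visit 9.
    At 9: go left to 29.
      Visit 29.
      At 29: go left to 13.
        13 is a leaf — visit 13.
      At 29: no right child.
    At 9: go right to 2.
      2 is a leaf — visit 2.
Full pre-order sequence: 34, 1, 23, 6, 32, 18, 16, 22, 9, 29, 13, 2.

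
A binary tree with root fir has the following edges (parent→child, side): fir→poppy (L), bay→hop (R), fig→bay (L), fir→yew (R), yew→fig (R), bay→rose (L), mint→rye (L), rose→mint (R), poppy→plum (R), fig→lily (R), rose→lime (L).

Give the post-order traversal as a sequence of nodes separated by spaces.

plum poppy lime rye mint rose hop bay lily fig yew fir

Post-order visits the left subtree, then the right subtree, then the node.
At fir: go left to poppy.
  At poppy: no left child.
  At poppy: go right to plum.
    plum is a leaf — visit plum.
  Visit poppy.
At fir: go right to yew.
  At yew: no left child.
  At yew: go right to fig.
    At fig: go left to bay.
      At bay: go left to rose.
        At rose: go left to lime.
          lime is a leaf — visit lime.
        At rose: go right to mint.
          At mint: go left to rye.
            rye is a leaf — visit rye.
          At mint: no right child.
          Visit mint.
        Visit rose.
      At bay: go right to hop.
        hop is a leaf — visit hop.
      Visit bay.
    At fig: go right to lily.
      lily is a leaf — visit lily.
    Visit fig.
  Visit yew.
Visit fir.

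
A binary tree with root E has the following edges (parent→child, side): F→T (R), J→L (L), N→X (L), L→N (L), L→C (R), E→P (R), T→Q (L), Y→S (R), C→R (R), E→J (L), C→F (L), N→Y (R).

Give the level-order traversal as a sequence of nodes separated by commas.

Level-order visits nodes level by level from the root, left to right within each level.
Level 0: E
Level 1: J, P
Level 2: L
Level 3: N, C
Level 4: X, Y, F, R
Level 5: S, T
Level 6: Q

E, J, P, L, N, C, X, Y, F, R, S, T, Q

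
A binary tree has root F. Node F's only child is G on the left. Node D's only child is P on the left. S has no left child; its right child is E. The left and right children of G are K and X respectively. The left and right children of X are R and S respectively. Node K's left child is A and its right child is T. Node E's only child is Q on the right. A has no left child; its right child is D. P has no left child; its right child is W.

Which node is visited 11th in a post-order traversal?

Post-order visits the left subtree, then the right subtree, then the node.
At F: go left to G.
  At G: go left to K.
    At K: go left to A.
      At A: no left child.
      At A: go right to D.
        At D: go left to P.
          At P: no left child.
          At P: go right to W.
            W is a leaf — visit W.
          Visit P.
        At D: no right child.
        Visit D.
      Visit A.
    At K: go right to T.
      T is a leaf — visit T.
    Visit K.
  At G: go right to X.
    At X: go left to R.
      R is a leaf — visit R.
    At X: go right to S.
      At S: no left child.
      At S: go right to E.
        At E: no left child.
        At E: go right to Q.
          Q is a leaf — visit Q.
        Visit E.
      Visit S.
    Visit X.
  Visit G.
At F: no right child.
Visit F.
Full post-order sequence: W, P, D, A, T, K, R, Q, E, S, X, G, F.

X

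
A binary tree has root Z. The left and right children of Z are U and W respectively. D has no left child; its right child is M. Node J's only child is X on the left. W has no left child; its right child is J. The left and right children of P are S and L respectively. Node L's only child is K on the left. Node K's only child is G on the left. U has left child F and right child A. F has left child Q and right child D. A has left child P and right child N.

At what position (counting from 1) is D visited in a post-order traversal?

Post-order visits the left subtree, then the right subtree, then the node.
At Z: go left to U.
  At U: go left to F.
    At F: go left to Q.
      Q is a leaf — visit Q.
    At F: go right to D.
      At D: no left child.
      At D: go right to M.
        M is a leaf — visit M.
      Visit D.
    Visit F.
  At U: go right to A.
    At A: go left to P.
      At P: go left to S.
        S is a leaf — visit S.
      At P: go right to L.
        At L: go left to K.
          At K: go left to G.
            G is a leaf — visit G.
          At K: no right child.
          Visit K.
        At L: no right child.
        Visit L.
      Visit P.
    At A: go right to N.
      N is a leaf — visit N.
    Visit A.
  Visit U.
At Z: go right to W.
  At W: no left child.
  At W: go right to J.
    At J: go left to X.
      X is a leaf — visit X.
    At J: no right child.
    Visit J.
  Visit W.
Visit Z.
Full post-order sequence: Q, M, D, F, S, G, K, L, P, N, A, U, X, J, W, Z.

3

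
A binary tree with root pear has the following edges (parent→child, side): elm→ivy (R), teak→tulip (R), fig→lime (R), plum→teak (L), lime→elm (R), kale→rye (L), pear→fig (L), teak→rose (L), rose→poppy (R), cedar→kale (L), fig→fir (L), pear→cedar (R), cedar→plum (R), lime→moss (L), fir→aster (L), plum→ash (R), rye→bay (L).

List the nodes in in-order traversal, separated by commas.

aster, fir, fig, moss, lime, elm, ivy, pear, bay, rye, kale, cedar, rose, poppy, teak, tulip, plum, ash

In-order visits the left subtree, then the node, then the right subtree.
At pear: go left to fig.
  At fig: go left to fir.
    At fir: go left to aster.
      aster is a leaf — visit aster.
    Visit fir.
    At fir: no right child.
  Visit fig.
  At fig: go right to lime.
    At lime: go left to moss.
      moss is a leaf — visit moss.
    Visit lime.
    At lime: go right to elm.
      At elm: no left child.
      Visit elm.
      At elm: go right to ivy.
        ivy is a leaf — visit ivy.
Visit pear.
At pear: go right to cedar.
  At cedar: go left to kale.
    At kale: go left to rye.
      At rye: go left to bay.
        bay is a leaf — visit bay.
      Visit rye.
      At rye: no right child.
    Visit kale.
    At kale: no right child.
  Visit cedar.
  At cedar: go right to plum.
    At plum: go left to teak.
      At teak: go left to rose.
        At rose: no left child.
        Visit rose.
        At rose: go right to poppy.
          poppy is a leaf — visit poppy.
      Visit teak.
      At teak: go right to tulip.
        tulip is a leaf — visit tulip.
    Visit plum.
    At plum: go right to ash.
      ash is a leaf — visit ash.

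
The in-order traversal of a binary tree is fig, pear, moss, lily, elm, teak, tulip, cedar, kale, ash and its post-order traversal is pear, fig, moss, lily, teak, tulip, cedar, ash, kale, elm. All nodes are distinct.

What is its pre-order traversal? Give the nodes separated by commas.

The last element of post-order is the root; it splits in-order into left and right subtrees.
Root elm: left subtree has 4 nodes {fig, pear, moss, lily}, right has 5 {teak, tulip, cedar, kale, ash}.
  Root lily: left subtree has 3 nodes {fig, pear, moss}, right has 0 { }.
    Root moss: left subtree has 2 nodes {fig, pear}, right has 0 { }.
      Root fig: left subtree has 0 nodes { }, right has 1 {pear}.
  Root kale: left subtree has 3 nodes {teak, tulip, cedar}, right has 1 {ash}.
    Root cedar: left subtree has 2 nodes {teak, tulip}, right has 0 { }.
      Root tulip: left subtree has 1 node {teak}, right has 0 { }.

elm, lily, moss, fig, pear, kale, cedar, tulip, teak, ash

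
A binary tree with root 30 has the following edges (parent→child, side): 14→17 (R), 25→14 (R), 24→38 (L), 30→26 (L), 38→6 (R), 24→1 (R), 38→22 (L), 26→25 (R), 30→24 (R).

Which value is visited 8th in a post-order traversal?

1

Post-order visits the left subtree, then the right subtree, then the node.
At 30: go left to 26.
  At 26: no left child.
  At 26: go right to 25.
    At 25: no left child.
    At 25: go right to 14.
      At 14: no left child.
      At 14: go right to 17.
        17 is a leaf — visit 17.
      Visit 14.
    Visit 25.
  Visit 26.
At 30: go right to 24.
  At 24: go left to 38.
    At 38: go left to 22.
      22 is a leaf — visit 22.
    At 38: go right to 6.
      6 is a leaf — visit 6.
    Visit 38.
  At 24: go right to 1.
    1 is a leaf — visit 1.
  Visit 24.
Visit 30.
Full post-order sequence: 17, 14, 25, 26, 22, 6, 38, 1, 24, 30.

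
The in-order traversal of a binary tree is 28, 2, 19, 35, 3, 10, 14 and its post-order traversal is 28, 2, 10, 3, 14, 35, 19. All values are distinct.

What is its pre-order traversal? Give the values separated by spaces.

19 2 28 35 14 3 10

The last element of post-order is the root; it splits in-order into left and right subtrees.
Root 19: left subtree has 2 nodes {28, 2}, right has 4 {35, 3, 10, 14}.
  Root 2: left subtree has 1 node {28}, right has 0 { }.
  Root 35: left subtree has 0 nodes { }, right has 3 {3, 10, 14}.
    Root 14: left subtree has 2 nodes {3, 10}, right has 0 { }.
      Root 3: left subtree has 0 nodes { }, right has 1 {10}.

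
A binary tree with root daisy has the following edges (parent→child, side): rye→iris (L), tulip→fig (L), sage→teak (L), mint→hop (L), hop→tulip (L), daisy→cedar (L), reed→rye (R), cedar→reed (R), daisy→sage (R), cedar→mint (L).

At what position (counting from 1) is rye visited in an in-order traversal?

8

In-order visits the left subtree, then the node, then the right subtree.
At daisy: go left to cedar.
  At cedar: go left to mint.
    At mint: go left to hop.
      At hop: go left to tulip.
        At tulip: go left to fig.
          fig is a leaf — visit fig.
        Visit tulip.
        At tulip: no right child.
      Visit hop.
      At hop: no right child.
    Visit mint.
    At mint: no right child.
  Visit cedar.
  At cedar: go right to reed.
    At reed: no left child.
    Visit reed.
    At reed: go right to rye.
      At rye: go left to iris.
        iris is a leaf — visit iris.
      Visit rye.
      At rye: no right child.
Visit daisy.
At daisy: go right to sage.
  At sage: go left to teak.
    teak is a leaf — visit teak.
  Visit sage.
  At sage: no right child.
Full in-order sequence: fig, tulip, hop, mint, cedar, reed, iris, rye, daisy, teak, sage.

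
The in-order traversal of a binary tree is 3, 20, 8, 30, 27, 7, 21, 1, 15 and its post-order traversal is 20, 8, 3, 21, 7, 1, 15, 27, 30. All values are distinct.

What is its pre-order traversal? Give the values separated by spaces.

The last element of post-order is the root; it splits in-order into left and right subtrees.
Root 30: left subtree has 3 nodes {3, 20, 8}, right has 5 {27, 7, 21, 1, 15}.
  Root 3: left subtree has 0 nodes { }, right has 2 {20, 8}.
    Root 8: left subtree has 1 node {20}, right has 0 { }.
  Root 27: left subtree has 0 nodes { }, right has 4 {7, 21, 1, 15}.
    Root 15: left subtree has 3 nodes {7, 21, 1}, right has 0 { }.
      Root 1: left subtree has 2 nodes {7, 21}, right has 0 { }.
        Root 7: left subtree has 0 nodes { }, right has 1 {21}.

30 3 8 20 27 15 1 7 21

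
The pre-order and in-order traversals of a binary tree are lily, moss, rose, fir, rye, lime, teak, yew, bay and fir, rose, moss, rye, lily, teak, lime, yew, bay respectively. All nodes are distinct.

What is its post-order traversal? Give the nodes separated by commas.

The first element of pre-order is the root; it splits in-order into left and right subtrees.
Root lily: left subtree has 4 nodes {fir, rose, moss, rye}, right has 4 {teak, lime, yew, bay}.
  Root moss: left subtree has 2 nodes {fir, rose}, right has 1 {rye}.
    Root rose: left subtree has 1 node {fir}, right has 0 { }.
  Root lime: left subtree has 1 node {teak}, right has 2 {yew, bay}.
    Root yew: left subtree has 0 nodes { }, right has 1 {bay}.

fir, rose, rye, moss, teak, bay, yew, lime, lily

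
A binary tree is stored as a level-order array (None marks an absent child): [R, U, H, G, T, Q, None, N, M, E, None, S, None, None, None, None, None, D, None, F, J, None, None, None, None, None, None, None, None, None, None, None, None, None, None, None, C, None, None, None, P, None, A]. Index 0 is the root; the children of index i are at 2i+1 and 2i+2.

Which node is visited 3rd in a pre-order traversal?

G

Pre-order visits the node, then its left subtree, then its right subtree.
Visit R.
At R: go left to U.
  Visit U.
  At U: go left to G.
    Visit G.
    At G: go left to N.
      N is a leaf — visit N.
    At G: go right to M.
      Visit M.
      At M: go left to D.
        Visit D.
        At D: no left child.
        At D: go right to C.
          C is a leaf — visit C.
      At M: no right child.
  At U: go right to T.
    Visit T.
    At T: go left to E.
      Visit E.
      At E: go left to F.
        Visit F.
        At F: no left child.
        At F: go right to P.
          P is a leaf — visit P.
      At E: go right to J.
        Visit J.
        At J: no left child.
        At J: go right to A.
          A is a leaf — visit A.
    At T: no right child.
At R: go right to H.
  Visit H.
  At H: go left to Q.
    Visit Q.
    At Q: go left to S.
      S is a leaf — visit S.
    At Q: no right child.
  At H: no right child.
Full pre-order sequence: R, U, G, N, M, D, C, T, E, F, P, J, A, H, Q, S.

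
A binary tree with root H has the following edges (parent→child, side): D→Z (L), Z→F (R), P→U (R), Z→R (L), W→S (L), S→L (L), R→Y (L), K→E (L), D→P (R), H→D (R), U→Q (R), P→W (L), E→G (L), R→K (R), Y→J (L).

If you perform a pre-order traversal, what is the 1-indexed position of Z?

Pre-order visits the node, then its left subtree, then its right subtree.
Visit H.
At H: no left child.
At H: go right to D.
  Visit D.
  At D: go left to Z.
    Visit Z.
    At Z: go left to R.
      Visit R.
      At R: go left to Y.
        Visit Y.
        At Y: go left to J.
          J is a leaf — visit J.
        At Y: no right child.
      At R: go right to K.
        Visit K.
        At K: go left to E.
          Visit E.
          At E: go left to G.
            G is a leaf — visit G.
          At E: no right child.
        At K: no right child.
    At Z: go right to F.
      F is a leaf — visit F.
  At D: go right to P.
    Visit P.
    At P: go left to W.
      Visit W.
      At W: go left to S.
        Visit S.
        At S: go left to L.
          L is a leaf — visit L.
        At S: no right child.
      At W: no right child.
    At P: go right to U.
      Visit U.
      At U: no left child.
      At U: go right to Q.
        Q is a leaf — visit Q.
Full pre-order sequence: H, D, Z, R, Y, J, K, E, G, F, P, W, S, L, U, Q.

3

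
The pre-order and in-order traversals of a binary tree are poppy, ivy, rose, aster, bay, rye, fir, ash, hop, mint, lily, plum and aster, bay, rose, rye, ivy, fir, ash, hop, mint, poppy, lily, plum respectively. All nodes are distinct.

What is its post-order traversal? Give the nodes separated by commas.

bay, aster, rye, rose, mint, hop, ash, fir, ivy, plum, lily, poppy

The first element of pre-order is the root; it splits in-order into left and right subtrees.
Root poppy: left subtree has 9 nodes {aster, bay, rose, rye, ivy, fir, ash, hop, mint}, right has 2 {lily, plum}.
  Root ivy: left subtree has 4 nodes {aster, bay, rose, rye}, right has 4 {fir, ash, hop, mint}.
    Root rose: left subtree has 2 nodes {aster, bay}, right has 1 {rye}.
      Root aster: left subtree has 0 nodes { }, right has 1 {bay}.
    Root fir: left subtree has 0 nodes { }, right has 3 {ash, hop, mint}.
      Root ash: left subtree has 0 nodes { }, right has 2 {hop, mint}.
        Root hop: left subtree has 0 nodes { }, right has 1 {mint}.
  Root lily: left subtree has 0 nodes { }, right has 1 {plum}.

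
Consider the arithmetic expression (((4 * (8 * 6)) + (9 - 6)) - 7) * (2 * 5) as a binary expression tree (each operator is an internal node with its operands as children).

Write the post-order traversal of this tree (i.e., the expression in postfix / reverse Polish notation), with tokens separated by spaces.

4 8 6 * * 9 6 - + 7 - 2 5 * *

Post-order on an expression tree gives postfix notation: for each operator, emit left operand, right operand, then the operator.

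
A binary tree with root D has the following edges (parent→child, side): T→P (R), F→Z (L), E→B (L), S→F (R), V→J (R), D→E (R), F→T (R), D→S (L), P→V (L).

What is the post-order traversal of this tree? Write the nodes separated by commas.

Z, J, V, P, T, F, S, B, E, D

Post-order visits the left subtree, then the right subtree, then the node.
At D: go left to S.
  At S: no left child.
  At S: go right to F.
    At F: go left to Z.
      Z is a leaf — visit Z.
    At F: go right to T.
      At T: no left child.
      At T: go right to P.
        At P: go left to V.
          At V: no left child.
          At V: go right to J.
            J is a leaf — visit J.
          Visit V.
        At P: no right child.
        Visit P.
      Visit T.
    Visit F.
  Visit S.
At D: go right to E.
  At E: go left to B.
    B is a leaf — visit B.
  At E: no right child.
  Visit E.
Visit D.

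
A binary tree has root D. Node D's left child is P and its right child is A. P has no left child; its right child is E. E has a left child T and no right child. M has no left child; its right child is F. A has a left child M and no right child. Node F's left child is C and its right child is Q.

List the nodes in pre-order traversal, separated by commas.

Pre-order visits the node, then its left subtree, then its right subtree.
Visit D.
At D: go left to P.
  Visit P.
  At P: no left child.
  At P: go right to E.
    Visit E.
    At E: go left to T.
      T is a leaf — visit T.
    At E: no right child.
At D: go right to A.
  Visit A.
  At A: go left to M.
    Visit M.
    At M: no left child.
    At M: go right to F.
      Visit F.
      At F: go left to C.
        C is a leaf — visit C.
      At F: go right to Q.
        Q is a leaf — visit Q.
  At A: no right child.

D, P, E, T, A, M, F, C, Q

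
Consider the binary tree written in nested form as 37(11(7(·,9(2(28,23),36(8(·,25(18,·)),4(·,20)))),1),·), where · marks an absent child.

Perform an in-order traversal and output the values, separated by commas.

In-order visits the left subtree, then the node, then the right subtree.
At 37: go left to 11.
  At 11: go left to 7.
    At 7: no left child.
    Visit 7.
    At 7: go right to 9.
      At 9: go left to 2.
        At 2: go left to 28.
          28 is a leaf — visit 28.
        Visit 2.
        At 2: go right to 23.
          23 is a leaf — visit 23.
      Visit 9.
      At 9: go right to 36.
        At 36: go left to 8.
          At 8: no left child.
          Visit 8.
          At 8: go right to 25.
            At 25: go left to 18.
              18 is a leaf — visit 18.
            Visit 25.
            At 25: no right child.
        Visit 36.
        At 36: go right to 4.
          At 4: no left child.
          Visit 4.
          At 4: go right to 20.
            20 is a leaf — visit 20.
  Visit 11.
  At 11: go right to 1.
    1 is a leaf — visit 1.
Visit 37.
At 37: no right child.

7, 28, 2, 23, 9, 8, 18, 25, 36, 4, 20, 11, 1, 37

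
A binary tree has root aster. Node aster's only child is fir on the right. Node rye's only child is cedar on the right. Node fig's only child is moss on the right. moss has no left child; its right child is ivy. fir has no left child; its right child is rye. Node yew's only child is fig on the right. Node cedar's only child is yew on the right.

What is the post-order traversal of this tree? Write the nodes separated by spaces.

Post-order visits the left subtree, then the right subtree, then the node.
At aster: no left child.
At aster: go right to fir.
  At fir: no left child.
  At fir: go right to rye.
    At rye: no left child.
    At rye: go right to cedar.
      At cedar: no left child.
      At cedar: go right to yew.
        At yew: no left child.
        At yew: go right to fig.
          At fig: no left child.
          At fig: go right to moss.
            At moss: no left child.
            At moss: go right to ivy.
              ivy is a leaf — visit ivy.
            Visit moss.
          Visit fig.
        Visit yew.
      Visit cedar.
    Visit rye.
  Visit fir.
Visit aster.

ivy moss fig yew cedar rye fir aster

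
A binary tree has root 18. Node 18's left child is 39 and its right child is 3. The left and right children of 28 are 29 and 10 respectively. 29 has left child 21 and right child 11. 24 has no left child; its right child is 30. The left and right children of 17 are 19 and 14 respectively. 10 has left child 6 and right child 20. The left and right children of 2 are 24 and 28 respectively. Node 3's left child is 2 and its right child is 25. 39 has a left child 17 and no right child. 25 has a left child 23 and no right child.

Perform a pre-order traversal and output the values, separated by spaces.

18 39 17 19 14 3 2 24 30 28 29 21 11 10 6 20 25 23

Pre-order visits the node, then its left subtree, then its right subtree.
Visit 18.
At 18: go left to 39.
  Visit 39.
  At 39: go left to 17.
    Visit 17.
    At 17: go left to 19.
      19 is a leaf — visit 19.
    At 17: go right to 14.
      14 is a leaf — visit 14.
  At 39: no right child.
At 18: go right to 3.
  Visit 3.
  At 3: go left to 2.
    Visit 2.
    At 2: go left to 24.
      Visit 24.
      At 24: no left child.
      At 24: go right to 30.
        30 is a leaf — visit 30.
    At 2: go right to 28.
      Visit 28.
      At 28: go left to 29.
        Visit 29.
        At 29: go left to 21.
          21 is a leaf — visit 21.
        At 29: go right to 11.
          11 is a leaf — visit 11.
      At 28: go right to 10.
        Visit 10.
        At 10: go left to 6.
          6 is a leaf — visit 6.
        At 10: go right to 20.
          20 is a leaf — visit 20.
  At 3: go right to 25.
    Visit 25.
    At 25: go left to 23.
      23 is a leaf — visit 23.
    At 25: no right child.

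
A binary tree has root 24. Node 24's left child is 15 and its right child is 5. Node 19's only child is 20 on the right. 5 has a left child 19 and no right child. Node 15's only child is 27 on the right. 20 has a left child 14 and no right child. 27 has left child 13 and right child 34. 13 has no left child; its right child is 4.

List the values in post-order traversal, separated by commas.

Post-order visits the left subtree, then the right subtree, then the node.
At 24: go left to 15.
  At 15: no left child.
  At 15: go right to 27.
    At 27: go left to 13.
      At 13: no left child.
      At 13: go right to 4.
        4 is a leaf — visit 4.
      Visit 13.
    At 27: go right to 34.
      34 is a leaf — visit 34.
    Visit 27.
  Visit 15.
At 24: go right to 5.
  At 5: go left to 19.
    At 19: no left child.
    At 19: go right to 20.
      At 20: go left to 14.
        14 is a leaf — visit 14.
      At 20: no right child.
      Visit 20.
    Visit 19.
  At 5: no right child.
  Visit 5.
Visit 24.

4, 13, 34, 27, 15, 14, 20, 19, 5, 24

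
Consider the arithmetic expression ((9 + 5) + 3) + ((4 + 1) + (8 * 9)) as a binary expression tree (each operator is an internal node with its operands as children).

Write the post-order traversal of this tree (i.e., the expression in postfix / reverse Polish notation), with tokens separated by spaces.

9 5 + 3 + 4 1 + 8 9 * + +

Post-order on an expression tree gives postfix notation: for each operator, emit left operand, right operand, then the operator.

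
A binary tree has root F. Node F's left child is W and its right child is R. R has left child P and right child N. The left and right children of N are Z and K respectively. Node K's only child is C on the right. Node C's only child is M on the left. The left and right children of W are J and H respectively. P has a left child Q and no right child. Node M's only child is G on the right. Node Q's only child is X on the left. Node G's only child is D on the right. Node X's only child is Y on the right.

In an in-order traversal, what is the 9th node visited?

R

In-order visits the left subtree, then the node, then the right subtree.
At F: go left to W.
  At W: go left to J.
    J is a leaf — visit J.
  Visit W.
  At W: go right to H.
    H is a leaf — visit H.
Visit F.
At F: go right to R.
  At R: go left to P.
    At P: go left to Q.
      At Q: go left to X.
        At X: no left child.
        Visit X.
        At X: go right to Y.
          Y is a leaf — visit Y.
      Visit Q.
      At Q: no right child.
    Visit P.
    At P: no right child.
  Visit R.
  At R: go right to N.
    At N: go left to Z.
      Z is a leaf — visit Z.
    Visit N.
    At N: go right to K.
      At K: no left child.
      Visit K.
      At K: go right to C.
        At C: go left to M.
          At M: no left child.
          Visit M.
          At M: go right to G.
            At G: no left child.
            Visit G.
            At G: go right to D.
              D is a leaf — visit D.
        Visit C.
        At C: no right child.
Full in-order sequence: J, W, H, F, X, Y, Q, P, R, Z, N, K, M, G, D, C.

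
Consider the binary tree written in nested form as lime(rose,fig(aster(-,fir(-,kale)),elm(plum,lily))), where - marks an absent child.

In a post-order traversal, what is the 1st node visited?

rose

Post-order visits the left subtree, then the right subtree, then the node.
At lime: go left to rose.
  rose is a leaf — visit rose.
At lime: go right to fig.
  At fig: go left to aster.
    At aster: no left child.
    At aster: go right to fir.
      At fir: no left child.
      At fir: go right to kale.
        kale is a leaf — visit kale.
      Visit fir.
    Visit aster.
  At fig: go right to elm.
    At elm: go left to plum.
      plum is a leaf — visit plum.
    At elm: go right to lily.
      lily is a leaf — visit lily.
    Visit elm.
  Visit fig.
Visit lime.
Full post-order sequence: rose, kale, fir, aster, plum, lily, elm, fig, lime.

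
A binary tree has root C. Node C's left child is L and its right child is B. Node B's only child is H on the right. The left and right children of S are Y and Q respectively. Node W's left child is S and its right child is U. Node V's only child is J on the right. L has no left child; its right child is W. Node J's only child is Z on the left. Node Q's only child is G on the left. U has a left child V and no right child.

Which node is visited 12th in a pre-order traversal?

Pre-order visits the node, then its left subtree, then its right subtree.
Visit C.
At C: go left to L.
  Visit L.
  At L: no left child.
  At L: go right to W.
    Visit W.
    At W: go left to S.
      Visit S.
      At S: go left to Y.
        Y is a leaf — visit Y.
      At S: go right to Q.
        Visit Q.
        At Q: go left to G.
          G is a leaf — visit G.
        At Q: no right child.
    At W: go right to U.
      Visit U.
      At U: go left to V.
        Visit V.
        At V: no left child.
        At V: go right to J.
          Visit J.
          At J: go left to Z.
            Z is a leaf — visit Z.
          At J: no right child.
      At U: no right child.
At C: go right to B.
  Visit B.
  At B: no left child.
  At B: go right to H.
    H is a leaf — visit H.
Full pre-order sequence: C, L, W, S, Y, Q, G, U, V, J, Z, B, H.

B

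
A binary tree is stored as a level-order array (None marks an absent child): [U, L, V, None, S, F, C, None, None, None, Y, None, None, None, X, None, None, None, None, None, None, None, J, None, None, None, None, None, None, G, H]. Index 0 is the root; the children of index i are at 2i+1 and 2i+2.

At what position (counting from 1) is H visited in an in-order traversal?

In-order visits the left subtree, then the node, then the right subtree.
At U: go left to L.
  At L: no left child.
  Visit L.
  At L: go right to S.
    At S: no left child.
    Visit S.
    At S: go right to Y.
      At Y: no left child.
      Visit Y.
      At Y: go right to J.
        J is a leaf — visit J.
Visit U.
At U: go right to V.
  At V: go left to F.
    F is a leaf — visit F.
  Visit V.
  At V: go right to C.
    At C: no left child.
    Visit C.
    At C: go right to X.
      At X: go left to G.
        G is a leaf — visit G.
      Visit X.
      At X: go right to H.
        H is a leaf — visit H.
Full in-order sequence: L, S, Y, J, U, F, V, C, G, X, H.

11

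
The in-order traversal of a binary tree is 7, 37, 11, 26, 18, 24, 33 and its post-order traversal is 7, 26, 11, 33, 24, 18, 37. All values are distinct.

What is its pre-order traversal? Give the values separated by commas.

The last element of post-order is the root; it splits in-order into left and right subtrees.
Root 37: left subtree has 1 node {7}, right has 5 {11, 26, 18, 24, 33}.
  Root 18: left subtree has 2 nodes {11, 26}, right has 2 {24, 33}.
    Root 11: left subtree has 0 nodes { }, right has 1 {26}.
    Root 24: left subtree has 0 nodes { }, right has 1 {33}.

37, 7, 18, 11, 26, 24, 33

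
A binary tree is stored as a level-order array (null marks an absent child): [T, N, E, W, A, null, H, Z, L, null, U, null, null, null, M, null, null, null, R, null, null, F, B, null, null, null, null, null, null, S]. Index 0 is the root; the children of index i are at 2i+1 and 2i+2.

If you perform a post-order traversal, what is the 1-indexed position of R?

Post-order visits the left subtree, then the right subtree, then the node.
At T: go left to N.
  At N: go left to W.
    At W: go left to Z.
      Z is a leaf — visit Z.
    At W: go right to L.
      At L: no left child.
      At L: go right to R.
        R is a leaf — visit R.
      Visit L.
    Visit W.
  At N: go right to A.
    At A: no left child.
    At A: go right to U.
      At U: go left to F.
        F is a leaf — visit F.
      At U: go right to B.
        B is a leaf — visit B.
      Visit U.
    Visit A.
  Visit N.
At T: go right to E.
  At E: no left child.
  At E: go right to H.
    At H: no left child.
    At H: go right to M.
      At M: go left to S.
        S is a leaf — visit S.
      At M: no right child.
      Visit M.
    Visit H.
  Visit E.
Visit T.
Full post-order sequence: Z, R, L, W, F, B, U, A, N, S, M, H, E, T.

2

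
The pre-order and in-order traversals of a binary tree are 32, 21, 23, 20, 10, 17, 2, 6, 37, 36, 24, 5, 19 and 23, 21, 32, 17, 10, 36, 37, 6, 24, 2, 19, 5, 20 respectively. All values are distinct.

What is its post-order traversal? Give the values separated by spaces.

23 21 17 36 37 24 6 19 5 2 10 20 32

The first element of pre-order is the root; it splits in-order into left and right subtrees.
Root 32: left subtree has 2 nodes {23, 21}, right has 10 {17, 10, 36, 37, 6, 24, 2, 19, 5, 20}.
  Root 21: left subtree has 1 node {23}, right has 0 { }.
  Root 20: left subtree has 9 nodes {17, 10, 36, 37, 6, 24, 2, 19, 5}, right has 0 { }.
    Root 10: left subtree has 1 node {17}, right has 7 {36, 37, 6, 24, 2, 19, 5}.
      Root 2: left subtree has 4 nodes {36, 37, 6, 24}, right has 2 {19, 5}.
        Root 6: left subtree has 2 nodes {36, 37}, right has 1 {24}.
          Root 37: left subtree has 1 node {36}, right has 0 { }.
        Root 5: left subtree has 1 node {19}, right has 0 { }.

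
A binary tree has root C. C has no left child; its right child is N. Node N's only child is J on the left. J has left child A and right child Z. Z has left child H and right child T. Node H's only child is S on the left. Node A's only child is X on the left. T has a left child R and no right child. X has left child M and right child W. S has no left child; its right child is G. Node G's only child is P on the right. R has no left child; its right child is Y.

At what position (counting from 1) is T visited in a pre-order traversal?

13

Pre-order visits the node, then its left subtree, then its right subtree.
Visit C.
At C: no left child.
At C: go right to N.
  Visit N.
  At N: go left to J.
    Visit J.
    At J: go left to A.
      Visit A.
      At A: go left to X.
        Visit X.
        At X: go left to M.
          M is a leaf — visit M.
        At X: go right to W.
          W is a leaf — visit W.
      At A: no right child.
    At J: go right to Z.
      Visit Z.
      At Z: go left to H.
        Visit H.
        At H: go left to S.
          Visit S.
          At S: no left child.
          At S: go right to G.
            Visit G.
            At G: no left child.
            At G: go right to P.
              P is a leaf — visit P.
        At H: no right child.
      At Z: go right to T.
        Visit T.
        At T: go left to R.
          Visit R.
          At R: no left child.
          At R: go right to Y.
            Y is a leaf — visit Y.
        At T: no right child.
  At N: no right child.
Full pre-order sequence: C, N, J, A, X, M, W, Z, H, S, G, P, T, R, Y.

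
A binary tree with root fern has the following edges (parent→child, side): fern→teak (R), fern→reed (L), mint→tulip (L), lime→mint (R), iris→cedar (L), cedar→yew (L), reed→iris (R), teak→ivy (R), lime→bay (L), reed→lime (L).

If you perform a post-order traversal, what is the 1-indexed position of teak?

10

Post-order visits the left subtree, then the right subtree, then the node.
At fern: go left to reed.
  At reed: go left to lime.
    At lime: go left to bay.
      bay is a leaf — visit bay.
    At lime: go right to mint.
      At mint: go left to tulip.
        tulip is a leaf — visit tulip.
      At mint: no right child.
      Visit mint.
    Visit lime.
  At reed: go right to iris.
    At iris: go left to cedar.
      At cedar: go left to yew.
        yew is a leaf — visit yew.
      At cedar: no right child.
      Visit cedar.
    At iris: no right child.
    Visit iris.
  Visit reed.
At fern: go right to teak.
  At teak: no left child.
  At teak: go right to ivy.
    ivy is a leaf — visit ivy.
  Visit teak.
Visit fern.
Full post-order sequence: bay, tulip, mint, lime, yew, cedar, iris, reed, ivy, teak, fern.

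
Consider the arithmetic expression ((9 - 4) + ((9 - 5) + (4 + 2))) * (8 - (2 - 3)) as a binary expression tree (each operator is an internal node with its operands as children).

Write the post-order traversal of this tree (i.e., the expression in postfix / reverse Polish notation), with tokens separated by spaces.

9 4 - 9 5 - 4 2 + + + 8 2 3 - - *

Post-order on an expression tree gives postfix notation: for each operator, emit left operand, right operand, then the operator.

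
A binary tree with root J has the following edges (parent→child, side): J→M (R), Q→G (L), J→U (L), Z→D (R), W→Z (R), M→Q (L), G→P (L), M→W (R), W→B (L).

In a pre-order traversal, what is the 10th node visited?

D

Pre-order visits the node, then its left subtree, then its right subtree.
Visit J.
At J: go left to U.
  U is a leaf — visit U.
At J: go right to M.
  Visit M.
  At M: go left to Q.
    Visit Q.
    At Q: go left to G.
      Visit G.
      At G: go left to P.
        P is a leaf — visit P.
      At G: no right child.
    At Q: no right child.
  At M: go right to W.
    Visit W.
    At W: go left to B.
      B is a leaf — visit B.
    At W: go right to Z.
      Visit Z.
      At Z: no left child.
      At Z: go right to D.
        D is a leaf — visit D.
Full pre-order sequence: J, U, M, Q, G, P, W, B, Z, D.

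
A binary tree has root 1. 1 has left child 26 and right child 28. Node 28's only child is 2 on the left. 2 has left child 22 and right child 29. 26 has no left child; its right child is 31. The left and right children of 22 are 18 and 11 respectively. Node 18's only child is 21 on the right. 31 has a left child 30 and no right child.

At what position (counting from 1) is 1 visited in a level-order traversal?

Level-order visits nodes level by level from the root, left to right within each level.
Level 0: 1
Level 1: 26, 28
Level 2: 31, 2
Level 3: 30, 22, 29
Level 4: 18, 11
Level 5: 21
Full level-order sequence: 1, 26, 28, 31, 2, 30, 22, 29, 18, 11, 21.

1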